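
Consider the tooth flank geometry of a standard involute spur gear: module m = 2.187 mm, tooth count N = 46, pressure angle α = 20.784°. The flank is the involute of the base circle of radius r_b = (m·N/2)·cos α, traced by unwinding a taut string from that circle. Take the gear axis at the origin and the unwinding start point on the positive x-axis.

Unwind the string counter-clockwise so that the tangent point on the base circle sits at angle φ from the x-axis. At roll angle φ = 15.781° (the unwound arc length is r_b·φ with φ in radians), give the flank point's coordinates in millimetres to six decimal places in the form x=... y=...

x=48.777768 y=0.325064

pitch radius r_p = m·N/2 = 2.187·46/2 = 50.301000
base radius r_b = r_p·cos α = 50.301000·cos 20.784° = 47.027653
roll angle φ = 15.781° = 0.27543041 rad
x = r_b·(cos φ + φ·sin φ) = 47.027653·(0.96230823 + 0.27543041·0.27196115) = 48.777768
y = r_b·(sin φ − φ·cos φ) = 47.027653·(0.27196115 − 0.27543041·0.96230823) = 0.325064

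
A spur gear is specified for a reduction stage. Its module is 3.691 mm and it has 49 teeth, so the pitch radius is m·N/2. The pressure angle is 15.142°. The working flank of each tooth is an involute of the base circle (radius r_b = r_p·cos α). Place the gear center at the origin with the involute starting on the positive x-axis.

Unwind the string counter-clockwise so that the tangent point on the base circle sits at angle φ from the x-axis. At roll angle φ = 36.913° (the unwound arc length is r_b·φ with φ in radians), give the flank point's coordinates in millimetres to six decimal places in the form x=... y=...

x=103.568442 y=7.462405

pitch radius r_p = m·N/2 = 3.691·49/2 = 90.429500
base radius r_b = r_p·cos α = 90.429500·cos 15.142° = 87.289915
roll angle φ = 36.913° = 0.64425339 rad
x = r_b·(cos φ + φ·sin φ) = 87.289915·(0.79954841 + 0.64425339·0.60060165) = 103.568442
y = r_b·(sin φ − φ·cos φ) = 87.289915·(0.60060165 − 0.64425339·0.79954841) = 7.462405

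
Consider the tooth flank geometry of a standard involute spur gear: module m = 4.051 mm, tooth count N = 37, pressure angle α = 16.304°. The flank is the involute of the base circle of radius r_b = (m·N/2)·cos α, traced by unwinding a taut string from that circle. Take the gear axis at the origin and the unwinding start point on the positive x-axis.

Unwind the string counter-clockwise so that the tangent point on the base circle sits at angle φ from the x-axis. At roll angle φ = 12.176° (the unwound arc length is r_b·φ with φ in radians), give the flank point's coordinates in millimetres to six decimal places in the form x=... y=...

x=73.535618 y=0.229071

pitch radius r_p = m·N/2 = 4.051·37/2 = 74.943500
base radius r_b = r_p·cos α = 74.943500·cos 16.304° = 71.929699
roll angle φ = 12.176° = 0.21251129 rad
x = r_b·(cos φ + φ·sin φ) = 71.929699·(0.97750433 + 0.21251129·0.21091536) = 73.535618
y = r_b·(sin φ − φ·cos φ) = 71.929699·(0.21091536 − 0.21251129·0.97750433) = 0.229071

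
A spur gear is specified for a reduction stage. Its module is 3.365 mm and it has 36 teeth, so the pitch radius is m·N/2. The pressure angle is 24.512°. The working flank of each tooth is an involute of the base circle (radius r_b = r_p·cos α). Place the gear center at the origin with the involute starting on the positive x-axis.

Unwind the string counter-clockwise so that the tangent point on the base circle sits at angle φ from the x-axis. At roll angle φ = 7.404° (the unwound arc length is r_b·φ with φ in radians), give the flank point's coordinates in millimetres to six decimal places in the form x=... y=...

pitch radius r_p = m·N/2 = 3.365·36/2 = 60.570000
base radius r_b = r_p·cos α = 60.570000·cos 24.512° = 55.111092
roll angle φ = 7.404° = 0.12922418 rad
x = r_b·(cos φ + φ·sin φ) = 55.111092·(0.99166217 + 0.12922418·0.12886483) = 55.569320
y = r_b·(sin φ − φ·cos φ) = 55.111092·(0.12886483 − 0.12922418·0.99166217) = 0.039575

x=55.569320 y=0.039575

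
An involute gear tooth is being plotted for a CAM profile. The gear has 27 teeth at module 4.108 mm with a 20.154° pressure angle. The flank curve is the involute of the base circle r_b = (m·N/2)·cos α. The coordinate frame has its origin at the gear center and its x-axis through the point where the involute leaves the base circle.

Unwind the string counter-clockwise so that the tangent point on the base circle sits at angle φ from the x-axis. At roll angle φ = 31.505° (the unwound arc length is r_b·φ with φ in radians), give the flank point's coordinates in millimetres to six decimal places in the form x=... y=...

x=59.347885 y=2.798881

pitch radius r_p = m·N/2 = 4.108·27/2 = 55.458000
base radius r_b = r_p·cos α = 55.458000·cos 20.154° = 52.062304
roll angle φ = 31.505° = 0.54986598 rad
x = r_b·(cos φ + φ·sin φ) = 52.062304·(0.85259456 + 0.54986598·0.52257297) = 59.347885
y = r_b·(sin φ − φ·cos φ) = 52.062304·(0.52257297 − 0.54986598·0.85259456) = 2.798881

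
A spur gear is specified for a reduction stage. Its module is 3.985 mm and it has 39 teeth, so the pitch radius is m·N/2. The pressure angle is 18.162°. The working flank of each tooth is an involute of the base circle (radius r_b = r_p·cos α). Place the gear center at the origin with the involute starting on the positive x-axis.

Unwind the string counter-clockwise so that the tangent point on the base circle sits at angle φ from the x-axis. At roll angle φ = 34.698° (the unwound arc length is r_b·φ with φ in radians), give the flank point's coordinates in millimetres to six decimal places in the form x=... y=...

pitch radius r_p = m·N/2 = 3.985·39/2 = 77.707500
base radius r_b = r_p·cos α = 77.707500·cos 18.162° = 73.836034
roll angle φ = 34.698° = 0.60559434 rad
x = r_b·(cos φ + φ·sin φ) = 73.836034·(0.82216391 + 0.60559434·0.56925082) = 86.159194
y = r_b·(sin φ − φ·cos φ) = 73.836034·(0.56925082 − 0.60559434·0.82216391) = 5.268423

x=86.159194 y=5.268423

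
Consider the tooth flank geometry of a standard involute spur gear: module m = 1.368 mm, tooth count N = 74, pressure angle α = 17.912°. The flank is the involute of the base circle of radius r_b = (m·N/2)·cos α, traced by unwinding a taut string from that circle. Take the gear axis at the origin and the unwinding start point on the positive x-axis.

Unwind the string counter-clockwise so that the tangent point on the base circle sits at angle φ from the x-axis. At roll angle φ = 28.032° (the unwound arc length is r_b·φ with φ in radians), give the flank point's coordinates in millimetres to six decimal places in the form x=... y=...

x=53.586516 y=1.835490

pitch radius r_p = m·N/2 = 1.368·74/2 = 50.616000
base radius r_b = r_p·cos α = 50.616000·cos 17.912° = 48.162643
roll angle φ = 28.032° = 0.48925070 rad
x = r_b·(cos φ + φ·sin φ) = 48.162643·(0.88268525 + 0.48925070·0.46996462) = 53.586516
y = r_b·(sin φ − φ·cos φ) = 48.162643·(0.46996462 − 0.48925070·0.88268525) = 1.835490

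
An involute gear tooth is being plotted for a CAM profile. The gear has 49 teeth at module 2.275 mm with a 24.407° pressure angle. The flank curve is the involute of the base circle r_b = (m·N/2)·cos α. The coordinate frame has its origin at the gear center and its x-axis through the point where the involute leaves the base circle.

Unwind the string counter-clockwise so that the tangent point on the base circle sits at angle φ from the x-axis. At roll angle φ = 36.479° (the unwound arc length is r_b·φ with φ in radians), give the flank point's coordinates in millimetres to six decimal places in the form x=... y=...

pitch radius r_p = m·N/2 = 2.275·49/2 = 55.737500
base radius r_b = r_p·cos α = 55.737500·cos 24.407° = 50.756417
roll angle φ = 36.479° = 0.63667866 rad
x = r_b·(cos φ + φ·sin φ) = 50.756417·(0.80407482 + 0.63667866·0.59452812) = 60.024447
y = r_b·(sin φ − φ·cos φ) = 50.756417·(0.59452812 − 0.63667866·0.80407482) = 4.192015

x=60.024447 y=4.192015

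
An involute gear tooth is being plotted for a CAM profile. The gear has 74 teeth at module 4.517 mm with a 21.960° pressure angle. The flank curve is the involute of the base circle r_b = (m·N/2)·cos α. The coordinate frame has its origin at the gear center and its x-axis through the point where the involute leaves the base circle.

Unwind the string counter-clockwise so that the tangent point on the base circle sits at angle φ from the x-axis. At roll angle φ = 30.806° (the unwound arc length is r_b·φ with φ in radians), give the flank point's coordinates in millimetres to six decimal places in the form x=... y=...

x=175.814106 y=7.800990

pitch radius r_p = m·N/2 = 4.517·74/2 = 167.129000
base radius r_b = r_p·cos α = 167.129000·cos 21.960° = 155.002981
roll angle φ = 30.806° = 0.53766613 rad
x = r_b·(cos φ + φ·sin φ) = 155.002981·(0.85890627 + 0.53766613·0.51213281) = 175.814106
y = r_b·(sin φ − φ·cos φ) = 155.002981·(0.51213281 − 0.53766613·0.85890627) = 7.800990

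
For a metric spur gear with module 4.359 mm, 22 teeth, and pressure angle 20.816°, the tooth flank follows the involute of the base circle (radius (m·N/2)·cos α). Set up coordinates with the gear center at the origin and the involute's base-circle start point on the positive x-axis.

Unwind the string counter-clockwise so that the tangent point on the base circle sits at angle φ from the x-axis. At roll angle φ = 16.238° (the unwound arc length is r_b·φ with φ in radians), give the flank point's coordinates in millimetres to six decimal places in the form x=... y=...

x=46.583142 y=0.337350

pitch radius r_p = m·N/2 = 4.359·22/2 = 47.949000
base radius r_b = r_p·cos α = 47.949000·cos 20.816° = 44.819200
roll angle φ = 16.238° = 0.28340656 rad
x = r_b·(cos φ + φ·sin φ) = 44.819200·(0.96010844 + 0.28340656·0.27962794) = 46.583142
y = r_b·(sin φ − φ·cos φ) = 44.819200·(0.27962794 − 0.28340656·0.96010844) = 0.337350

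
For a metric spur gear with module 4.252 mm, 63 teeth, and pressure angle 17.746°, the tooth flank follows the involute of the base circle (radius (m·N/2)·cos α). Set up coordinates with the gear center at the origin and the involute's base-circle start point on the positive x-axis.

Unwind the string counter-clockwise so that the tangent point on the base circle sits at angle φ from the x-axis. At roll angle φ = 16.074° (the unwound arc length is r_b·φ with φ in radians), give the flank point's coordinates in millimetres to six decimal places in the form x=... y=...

x=132.486494 y=0.931519

pitch radius r_p = m·N/2 = 4.252·63/2 = 133.938000
base radius r_b = r_p·cos α = 133.938000·cos 17.746° = 127.564839
roll angle φ = 16.074° = 0.28054422 rad
x = r_b·(cos φ + φ·sin φ) = 127.564839·(0.96090490 + 0.28054422·0.27687864) = 132.486494
y = r_b·(sin φ − φ·cos φ) = 127.564839·(0.27687864 − 0.28054422·0.96090490) = 0.931519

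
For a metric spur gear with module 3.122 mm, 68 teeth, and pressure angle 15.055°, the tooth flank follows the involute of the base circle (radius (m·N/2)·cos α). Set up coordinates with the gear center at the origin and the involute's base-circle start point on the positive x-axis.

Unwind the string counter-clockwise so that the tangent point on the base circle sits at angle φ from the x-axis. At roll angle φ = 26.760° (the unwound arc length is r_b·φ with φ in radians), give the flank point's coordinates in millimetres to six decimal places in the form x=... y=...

x=113.082305 y=3.405725

pitch radius r_p = m·N/2 = 3.122·68/2 = 106.148000
base radius r_b = r_p·cos α = 106.148000·cos 15.055° = 102.504675
roll angle φ = 26.760° = 0.46705011 rad
x = r_b·(cos φ + φ·sin φ) = 102.504675·(0.89290037 + 0.46705011·0.45025429) = 113.082305
y = r_b·(sin φ − φ·cos φ) = 102.504675·(0.45025429 − 0.46705011·0.89290037) = 3.405725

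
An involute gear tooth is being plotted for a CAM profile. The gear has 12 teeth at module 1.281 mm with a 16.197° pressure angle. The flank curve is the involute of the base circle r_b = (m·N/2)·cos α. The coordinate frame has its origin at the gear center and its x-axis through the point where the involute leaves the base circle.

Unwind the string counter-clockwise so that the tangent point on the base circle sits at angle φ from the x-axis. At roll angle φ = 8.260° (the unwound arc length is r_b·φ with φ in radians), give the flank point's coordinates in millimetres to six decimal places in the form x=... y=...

pitch radius r_p = m·N/2 = 1.281·12/2 = 7.686000
base radius r_b = r_p·cos α = 7.686000·cos 16.197° = 7.380930
roll angle φ = 8.260° = 0.14416420 rad
x = r_b·(cos φ + φ·sin φ) = 7.380930·(0.98962633 + 0.14416420·0.14366535) = 7.457232
y = r_b·(sin φ − φ·cos φ) = 7.380930·(0.14366535 − 0.14416420·0.98962633) = 0.007356

x=7.457232 y=0.007356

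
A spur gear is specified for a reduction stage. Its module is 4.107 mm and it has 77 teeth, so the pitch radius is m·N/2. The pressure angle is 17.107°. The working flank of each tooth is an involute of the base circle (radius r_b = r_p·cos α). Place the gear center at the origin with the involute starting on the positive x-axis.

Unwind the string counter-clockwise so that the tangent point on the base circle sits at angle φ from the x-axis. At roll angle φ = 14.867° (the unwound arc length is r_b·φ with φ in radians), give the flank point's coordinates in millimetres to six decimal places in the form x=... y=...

x=156.126018 y=0.874152

pitch radius r_p = m·N/2 = 4.107·77/2 = 158.119500
base radius r_b = r_p·cos α = 158.119500·cos 17.107° = 151.123832
roll angle φ = 14.867° = 0.25947810 rad
x = r_b·(cos φ + φ·sin φ) = 151.123832·(0.96652402 + 0.25947810·0.25657616) = 156.126018
y = r_b·(sin φ − φ·cos φ) = 151.123832·(0.25657616 − 0.25947810·0.96652402) = 0.874152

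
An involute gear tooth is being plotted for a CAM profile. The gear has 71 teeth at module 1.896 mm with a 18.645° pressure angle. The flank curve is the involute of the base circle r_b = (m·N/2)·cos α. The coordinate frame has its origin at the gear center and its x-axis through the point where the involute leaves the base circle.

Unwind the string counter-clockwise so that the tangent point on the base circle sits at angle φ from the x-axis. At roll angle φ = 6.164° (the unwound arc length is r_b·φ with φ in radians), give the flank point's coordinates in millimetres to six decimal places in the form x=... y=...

pitch radius r_p = m·N/2 = 1.896·71/2 = 67.308000
base radius r_b = r_p·cos α = 67.308000·cos 18.645° = 63.775515
roll angle φ = 6.164° = 0.10758210 rad
x = r_b·(cos φ + φ·sin φ) = 63.775515·(0.99421863 + 0.10758210·0.10737469) = 64.143514
y = r_b·(sin φ − φ·cos φ) = 63.775515·(0.10737469 − 0.10758210·0.99421863) = 0.026439

x=64.143514 y=0.026439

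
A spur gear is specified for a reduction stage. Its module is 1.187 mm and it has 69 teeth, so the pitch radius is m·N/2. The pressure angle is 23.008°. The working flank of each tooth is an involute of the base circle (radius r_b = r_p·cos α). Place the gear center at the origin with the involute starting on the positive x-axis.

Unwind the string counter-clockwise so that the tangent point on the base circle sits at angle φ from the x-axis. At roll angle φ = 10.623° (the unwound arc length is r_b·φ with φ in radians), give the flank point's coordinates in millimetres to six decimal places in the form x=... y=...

x=38.336135 y=0.079805

pitch radius r_p = m·N/2 = 1.187·69/2 = 40.951500
base radius r_b = r_p·cos α = 40.951500·cos 23.008° = 37.693820
roll angle φ = 10.623° = 0.18540633 rad
x = r_b·(cos φ + φ·sin φ) = 37.693820·(0.98286143 + 0.18540633·0.18434591) = 38.336135
y = r_b·(sin φ − φ·cos φ) = 37.693820·(0.18434591 − 0.18540633·0.98286143) = 0.079805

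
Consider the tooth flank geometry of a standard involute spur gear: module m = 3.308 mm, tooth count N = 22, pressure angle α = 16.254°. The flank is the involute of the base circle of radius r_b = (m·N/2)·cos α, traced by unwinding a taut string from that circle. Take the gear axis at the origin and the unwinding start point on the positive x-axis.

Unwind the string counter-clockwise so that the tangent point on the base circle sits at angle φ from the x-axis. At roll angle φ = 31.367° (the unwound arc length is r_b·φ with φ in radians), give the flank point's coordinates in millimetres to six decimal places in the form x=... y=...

pitch radius r_p = m·N/2 = 3.308·22/2 = 36.388000
base radius r_b = r_p·cos α = 36.388000·cos 16.254° = 34.933583
roll angle φ = 31.367° = 0.54745743 rad
x = r_b·(cos φ + φ·sin φ) = 34.933583·(0.85385074 + 0.54745743·0.52051794) = 39.782789
y = r_b·(sin φ − φ·cos φ) = 34.933583·(0.52051794 − 0.54745743·0.85385074) = 1.853961

x=39.782789 y=1.853961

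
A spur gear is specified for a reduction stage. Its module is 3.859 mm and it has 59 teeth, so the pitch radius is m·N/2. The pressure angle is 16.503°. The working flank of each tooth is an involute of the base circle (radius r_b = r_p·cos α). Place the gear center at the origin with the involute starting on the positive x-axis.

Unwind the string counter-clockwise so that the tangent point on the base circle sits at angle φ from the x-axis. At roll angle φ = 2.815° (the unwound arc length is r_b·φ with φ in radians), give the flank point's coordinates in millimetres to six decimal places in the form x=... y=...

pitch radius r_p = m·N/2 = 3.859·59/2 = 113.840500
base radius r_b = r_p·cos α = 113.840500·cos 16.503° = 109.150825
roll angle φ = 2.815° = 0.04913102 rad
x = r_b·(cos φ + φ·sin φ) = 109.150825·(0.99879331 + 0.04913102·0.04911125) = 109.282483
y = r_b·(sin φ − φ·cos φ) = 109.150825·(0.04911125 − 0.04913102·0.99879331) = 0.004314

x=109.282483 y=0.004314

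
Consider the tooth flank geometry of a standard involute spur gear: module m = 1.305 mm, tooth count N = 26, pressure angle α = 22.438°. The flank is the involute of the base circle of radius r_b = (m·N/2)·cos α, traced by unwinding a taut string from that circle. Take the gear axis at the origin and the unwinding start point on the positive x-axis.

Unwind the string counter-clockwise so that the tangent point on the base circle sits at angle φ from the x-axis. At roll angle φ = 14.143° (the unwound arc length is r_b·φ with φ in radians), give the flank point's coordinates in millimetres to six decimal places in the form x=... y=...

x=16.151098 y=0.078136

pitch radius r_p = m·N/2 = 1.305·26/2 = 16.965000
base radius r_b = r_p·cos α = 16.965000·cos 22.438° = 15.680632
roll angle φ = 14.143° = 0.24684192 rad
x = r_b·(cos φ + φ·sin φ) = 15.680632·(0.96968891 + 0.24684192·0.24434282) = 16.151098
y = r_b·(sin φ − φ·cos φ) = 15.680632·(0.24434282 − 0.24684192·0.96968891) = 0.078136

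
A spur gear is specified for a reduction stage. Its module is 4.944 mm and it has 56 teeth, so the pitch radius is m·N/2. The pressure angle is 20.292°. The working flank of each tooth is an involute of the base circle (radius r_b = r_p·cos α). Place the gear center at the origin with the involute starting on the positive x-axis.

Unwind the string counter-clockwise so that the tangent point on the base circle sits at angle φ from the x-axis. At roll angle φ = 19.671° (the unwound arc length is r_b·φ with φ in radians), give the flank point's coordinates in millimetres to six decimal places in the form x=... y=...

x=137.268752 y=1.730903

pitch radius r_p = m·N/2 = 4.944·56/2 = 138.432000
base radius r_b = r_p·cos α = 138.432000·cos 20.292° = 129.840546
roll angle φ = 19.671° = 0.34332372 rad
x = r_b·(cos φ + φ·sin φ) = 129.840546·(0.94164104 + 0.34332372·0.33661869) = 137.268752
y = r_b·(sin φ − φ·cos φ) = 129.840546·(0.33661869 − 0.34332372·0.94164104) = 1.730903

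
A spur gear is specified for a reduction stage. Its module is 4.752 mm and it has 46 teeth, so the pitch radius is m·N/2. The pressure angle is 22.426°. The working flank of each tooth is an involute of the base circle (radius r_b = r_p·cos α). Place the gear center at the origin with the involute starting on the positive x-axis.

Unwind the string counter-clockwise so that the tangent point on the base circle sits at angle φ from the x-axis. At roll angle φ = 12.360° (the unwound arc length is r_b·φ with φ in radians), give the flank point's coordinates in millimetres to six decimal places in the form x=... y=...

pitch radius r_p = m·N/2 = 4.752·46/2 = 109.296000
base radius r_b = r_p·cos α = 109.296000·cos 22.426° = 101.030273
roll angle φ = 12.360° = 0.21572270 rad
x = r_b·(cos φ + φ·sin φ) = 101.030273·(0.97682195 + 0.21572270·0.21405343) = 103.353781
y = r_b·(sin φ − φ·cos φ) = 101.030273·(0.21405343 − 0.21572270·0.97682195) = 0.336508

x=103.353781 y=0.336508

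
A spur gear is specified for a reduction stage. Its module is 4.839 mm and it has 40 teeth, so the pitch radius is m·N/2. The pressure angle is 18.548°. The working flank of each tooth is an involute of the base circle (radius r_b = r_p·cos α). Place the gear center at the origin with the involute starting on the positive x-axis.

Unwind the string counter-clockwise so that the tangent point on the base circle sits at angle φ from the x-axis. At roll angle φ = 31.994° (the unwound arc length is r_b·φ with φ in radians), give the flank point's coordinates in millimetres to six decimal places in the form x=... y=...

pitch radius r_p = m·N/2 = 4.839·40/2 = 96.780000
base radius r_b = r_p·cos α = 96.780000·cos 18.548° = 91.753005
roll angle φ = 31.994° = 0.55840064 rad
x = r_b·(cos φ + φ·sin φ) = 91.753005·(0.84810358 + 0.55840064·0.52983045) = 104.961882
y = r_b·(sin φ − φ·cos φ) = 91.753005·(0.52983045 − 0.55840064·0.84810358) = 5.161003

x=104.961882 y=5.161003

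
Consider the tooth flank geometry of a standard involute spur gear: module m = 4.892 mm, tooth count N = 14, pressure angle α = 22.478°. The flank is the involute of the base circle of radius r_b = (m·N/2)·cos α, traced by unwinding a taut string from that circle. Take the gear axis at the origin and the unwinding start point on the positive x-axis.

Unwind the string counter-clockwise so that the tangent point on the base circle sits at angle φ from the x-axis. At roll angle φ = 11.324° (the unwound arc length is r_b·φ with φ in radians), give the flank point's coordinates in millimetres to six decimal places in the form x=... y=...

pitch radius r_p = m·N/2 = 4.892·14/2 = 34.244000
base radius r_b = r_p·cos α = 34.244000·cos 22.478° = 31.642360
roll angle φ = 11.324° = 0.19764108 rad
x = r_b·(cos φ + φ·sin φ) = 31.642360·(0.98053249 + 0.19764108·0.19635689) = 32.254345
y = r_b·(sin φ − φ·cos φ) = 31.642360·(0.19635689 − 0.19764108·0.98053249) = 0.081111

x=32.254345 y=0.081111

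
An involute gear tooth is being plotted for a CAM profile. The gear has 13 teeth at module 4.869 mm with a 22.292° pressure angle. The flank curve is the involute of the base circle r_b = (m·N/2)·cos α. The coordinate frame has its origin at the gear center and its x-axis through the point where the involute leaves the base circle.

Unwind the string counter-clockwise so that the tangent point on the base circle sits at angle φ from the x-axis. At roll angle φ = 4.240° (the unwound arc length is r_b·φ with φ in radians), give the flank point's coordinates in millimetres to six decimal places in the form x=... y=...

x=29.363248 y=0.003954

pitch radius r_p = m·N/2 = 4.869·13/2 = 31.648500
base radius r_b = r_p·cos α = 31.648500·cos 22.292° = 29.283176
roll angle φ = 4.240° = 0.07400196 rad
x = r_b·(cos φ + φ·sin φ) = 29.283176·(0.99726310 + 0.07400196·0.07393444) = 29.363248
y = r_b·(sin φ − φ·cos φ) = 29.283176·(0.07393444 − 0.07400196·0.99726310) = 0.003954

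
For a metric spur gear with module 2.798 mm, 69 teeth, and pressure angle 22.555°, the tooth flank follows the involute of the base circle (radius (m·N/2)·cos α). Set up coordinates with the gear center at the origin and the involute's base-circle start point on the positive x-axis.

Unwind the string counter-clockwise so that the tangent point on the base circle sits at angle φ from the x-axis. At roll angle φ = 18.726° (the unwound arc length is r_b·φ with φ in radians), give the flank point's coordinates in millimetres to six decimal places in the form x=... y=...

pitch radius r_p = m·N/2 = 2.798·69/2 = 96.531000
base radius r_b = r_p·cos α = 96.531000·cos 22.555° = 89.147513
roll angle φ = 18.726° = 0.32683036 rad
x = r_b·(cos φ + φ·sin φ) = 89.147513·(0.94706469 + 0.32683036·0.32104279) = 93.782401
y = r_b·(sin φ − φ·cos φ) = 89.147513·(0.32104279 − 0.32683036·0.94706469) = 1.026382

x=93.782401 y=1.026382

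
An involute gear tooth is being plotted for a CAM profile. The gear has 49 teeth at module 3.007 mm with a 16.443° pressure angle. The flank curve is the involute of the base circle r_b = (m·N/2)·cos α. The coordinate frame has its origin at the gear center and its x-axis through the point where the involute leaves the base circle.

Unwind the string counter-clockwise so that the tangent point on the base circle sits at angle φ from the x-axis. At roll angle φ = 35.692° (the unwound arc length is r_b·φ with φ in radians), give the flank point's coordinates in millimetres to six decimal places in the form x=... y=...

x=83.066606 y=5.475705

pitch radius r_p = m·N/2 = 3.007·49/2 = 73.671500
base radius r_b = r_p·cos α = 73.671500·cos 16.443° = 70.658469
roll angle φ = 35.692° = 0.62294292 rad
x = r_b·(cos φ + φ·sin φ) = 70.658469·(0.81216500 + 0.62294292·0.58342782) = 83.066606
y = r_b·(sin φ − φ·cos φ) = 70.658469·(0.58342782 − 0.62294292·0.81216500) = 5.475705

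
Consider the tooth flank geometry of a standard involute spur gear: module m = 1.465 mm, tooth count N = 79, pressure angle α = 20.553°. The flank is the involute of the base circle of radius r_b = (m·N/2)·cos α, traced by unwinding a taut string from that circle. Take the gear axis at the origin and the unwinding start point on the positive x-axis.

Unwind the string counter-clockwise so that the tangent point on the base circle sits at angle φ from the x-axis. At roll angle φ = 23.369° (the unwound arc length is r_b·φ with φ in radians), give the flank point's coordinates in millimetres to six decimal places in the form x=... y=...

x=58.505288 y=1.205206

pitch radius r_p = m·N/2 = 1.465·79/2 = 57.867500
base radius r_b = r_p·cos α = 57.867500·cos 20.553° = 54.184109
roll angle φ = 23.369° = 0.40786599 rad
x = r_b·(cos φ + φ·sin φ) = 54.184109·(0.91796937 + 0.40786599·0.39665128) = 58.505288
y = r_b·(sin φ − φ·cos φ) = 54.184109·(0.39665128 − 0.40786599·0.91796937) = 1.205206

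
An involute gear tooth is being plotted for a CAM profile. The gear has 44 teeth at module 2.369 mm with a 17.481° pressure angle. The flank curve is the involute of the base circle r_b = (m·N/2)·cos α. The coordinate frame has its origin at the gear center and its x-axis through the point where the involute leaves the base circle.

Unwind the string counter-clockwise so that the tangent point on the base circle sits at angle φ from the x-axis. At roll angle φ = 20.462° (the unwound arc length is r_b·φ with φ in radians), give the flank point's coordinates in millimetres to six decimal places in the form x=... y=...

pitch radius r_p = m·N/2 = 2.369·44/2 = 52.118000
base radius r_b = r_p·cos α = 52.118000·cos 17.481° = 49.711014
roll angle φ = 20.462° = 0.35712927 rad
x = r_b·(cos φ + φ·sin φ) = 49.711014·(0.93690425 + 0.35712927·0.34958608) = 52.780753
y = r_b·(sin φ − φ·cos φ) = 49.711014·(0.34958608 − 0.35712927·0.93690425) = 0.745175

x=52.780753 y=0.745175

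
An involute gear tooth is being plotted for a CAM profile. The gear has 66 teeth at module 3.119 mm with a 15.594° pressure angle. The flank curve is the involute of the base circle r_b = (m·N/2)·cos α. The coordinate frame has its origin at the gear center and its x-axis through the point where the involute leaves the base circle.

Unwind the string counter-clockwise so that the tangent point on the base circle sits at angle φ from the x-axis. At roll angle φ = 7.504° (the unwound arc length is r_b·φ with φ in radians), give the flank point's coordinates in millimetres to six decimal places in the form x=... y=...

x=99.984949 y=0.074112

pitch radius r_p = m·N/2 = 3.119·66/2 = 102.927000
base radius r_b = r_p·cos α = 102.927000·cos 15.594° = 99.138332
roll angle φ = 7.504° = 0.13096951 rad
x = r_b·(cos φ + φ·sin φ) = 99.138332·(0.99143575 + 0.13096951·0.13059541) = 99.984949
y = r_b·(sin φ − φ·cos φ) = 99.138332·(0.13059541 − 0.13096951·0.99143575) = 0.074112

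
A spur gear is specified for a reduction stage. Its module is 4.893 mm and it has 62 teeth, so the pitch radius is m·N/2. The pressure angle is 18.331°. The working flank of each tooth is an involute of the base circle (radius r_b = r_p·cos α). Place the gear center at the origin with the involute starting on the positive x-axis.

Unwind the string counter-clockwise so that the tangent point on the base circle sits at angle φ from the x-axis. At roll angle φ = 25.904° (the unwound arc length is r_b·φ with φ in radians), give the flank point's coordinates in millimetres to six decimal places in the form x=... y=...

x=157.958045 y=4.345384

pitch radius r_p = m·N/2 = 4.893·62/2 = 151.683000
base radius r_b = r_p·cos α = 151.683000·cos 18.331° = 143.985915
roll angle φ = 25.904° = 0.45211009 rad
x = r_b·(cos φ + φ·sin φ) = 143.985915·(0.89952728 + 0.45211009·0.43686459) = 157.958045
y = r_b·(sin φ − φ·cos φ) = 143.985915·(0.43686459 − 0.45211009·0.89952728) = 4.345384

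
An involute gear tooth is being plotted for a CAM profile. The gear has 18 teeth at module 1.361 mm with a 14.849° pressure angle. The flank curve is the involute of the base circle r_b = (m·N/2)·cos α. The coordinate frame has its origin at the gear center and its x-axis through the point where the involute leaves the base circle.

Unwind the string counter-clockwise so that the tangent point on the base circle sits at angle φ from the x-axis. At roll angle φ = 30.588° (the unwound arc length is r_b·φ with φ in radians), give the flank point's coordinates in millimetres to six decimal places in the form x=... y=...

pitch radius r_p = m·N/2 = 1.361·18/2 = 12.249000
base radius r_b = r_p·cos α = 12.249000·cos 14.849° = 11.839939
roll angle φ = 30.588° = 0.53386131 rad
x = r_b·(cos φ + φ·sin φ) = 11.839939·(0.86084862 + 0.53386131·0.50886113) = 13.408849
y = r_b·(sin φ − φ·cos φ) = 11.839939·(0.50886113 − 0.53386131·0.86084862) = 0.583559

x=13.408849 y=0.583559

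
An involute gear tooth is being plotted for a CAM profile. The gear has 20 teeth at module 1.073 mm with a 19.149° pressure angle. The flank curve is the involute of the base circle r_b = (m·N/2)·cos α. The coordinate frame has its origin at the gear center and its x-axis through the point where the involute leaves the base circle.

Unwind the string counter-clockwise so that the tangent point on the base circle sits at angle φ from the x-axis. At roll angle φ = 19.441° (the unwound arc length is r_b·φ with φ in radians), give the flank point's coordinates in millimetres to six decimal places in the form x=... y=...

pitch radius r_p = m·N/2 = 1.073·20/2 = 10.730000
base radius r_b = r_p·cos α = 10.730000·cos 19.149° = 10.136295
roll angle φ = 19.441° = 0.33930946 rad
x = r_b·(cos φ + φ·sin φ) = 10.136295·(0.94298473 + 0.33930946·0.33283600) = 10.703108
y = r_b·(sin φ − φ·cos φ) = 10.136295·(0.33283600 − 0.33930946·0.94298473) = 0.130478

x=10.703108 y=0.130478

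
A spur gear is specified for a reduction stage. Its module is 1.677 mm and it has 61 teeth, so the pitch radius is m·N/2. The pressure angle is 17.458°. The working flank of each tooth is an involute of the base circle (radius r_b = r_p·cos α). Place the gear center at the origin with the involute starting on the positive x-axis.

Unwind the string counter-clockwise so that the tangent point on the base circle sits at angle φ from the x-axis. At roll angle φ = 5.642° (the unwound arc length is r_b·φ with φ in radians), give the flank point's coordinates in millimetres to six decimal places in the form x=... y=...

pitch radius r_p = m·N/2 = 1.677·61/2 = 51.148500
base radius r_b = r_p·cos α = 51.148500·cos 17.458° = 48.792453
roll angle φ = 5.642° = 0.09847148 rad
x = r_b·(cos φ + φ·sin φ) = 48.792453·(0.99515560 + 0.09847148·0.09831241) = 49.028441
y = r_b·(sin φ − φ·cos φ) = 48.792453·(0.09831241 − 0.09847148·0.99515560) = 0.015515

x=49.028441 y=0.015515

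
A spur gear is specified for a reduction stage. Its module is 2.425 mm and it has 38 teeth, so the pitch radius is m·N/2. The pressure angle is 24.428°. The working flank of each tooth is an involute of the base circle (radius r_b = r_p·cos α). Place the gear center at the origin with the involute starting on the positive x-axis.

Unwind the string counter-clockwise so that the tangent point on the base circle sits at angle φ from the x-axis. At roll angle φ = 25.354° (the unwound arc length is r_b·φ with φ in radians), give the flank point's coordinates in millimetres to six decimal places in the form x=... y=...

x=45.858832 y=1.188116

pitch radius r_p = m·N/2 = 2.425·38/2 = 46.075000
base radius r_b = r_p·cos α = 46.075000·cos 24.428° = 41.950443
roll angle φ = 25.354° = 0.44251078 rad
x = r_b·(cos φ + φ·sin φ) = 41.950443·(0.90367937 + 0.44251078·0.42820975) = 45.858832
y = r_b·(sin φ − φ·cos φ) = 41.950443·(0.42820975 − 0.44251078·0.90367937) = 1.188116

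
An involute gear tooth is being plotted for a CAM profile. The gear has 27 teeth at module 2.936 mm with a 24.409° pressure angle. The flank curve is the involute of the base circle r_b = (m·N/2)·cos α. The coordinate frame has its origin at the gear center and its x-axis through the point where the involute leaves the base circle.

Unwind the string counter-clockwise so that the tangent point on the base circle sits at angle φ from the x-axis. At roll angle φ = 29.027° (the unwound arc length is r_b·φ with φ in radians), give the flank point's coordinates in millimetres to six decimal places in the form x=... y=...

x=40.432152 y=1.524600

pitch radius r_p = m·N/2 = 2.936·27/2 = 39.636000
base radius r_b = r_p·cos α = 39.636000·cos 24.409° = 36.093285
roll angle φ = 29.027° = 0.50661672 rad
x = r_b·(cos φ + φ·sin φ) = 36.093285·(0.87439115 + 0.50661672·0.48522172) = 40.432152
y = r_b·(sin φ − φ·cos φ) = 36.093285·(0.48522172 − 0.50661672·0.87439115) = 1.524600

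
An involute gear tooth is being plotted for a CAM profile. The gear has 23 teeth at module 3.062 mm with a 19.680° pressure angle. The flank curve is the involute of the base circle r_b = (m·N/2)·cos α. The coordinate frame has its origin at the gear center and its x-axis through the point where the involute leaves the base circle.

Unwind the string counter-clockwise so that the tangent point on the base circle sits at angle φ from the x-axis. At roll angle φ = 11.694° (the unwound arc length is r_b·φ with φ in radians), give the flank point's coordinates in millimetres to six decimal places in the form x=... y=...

x=33.839550 y=0.093574

pitch radius r_p = m·N/2 = 3.062·23/2 = 35.213000
base radius r_b = r_p·cos α = 35.213000·cos 19.680° = 33.156144
roll angle φ = 11.694° = 0.20409880 rad
x = r_b·(cos φ + φ·sin φ) = 33.156144·(0.97924404 + 0.20409880·0.20268475) = 33.839550
y = r_b·(sin φ − φ·cos φ) = 33.156144·(0.20268475 − 0.20409880·0.97924404) = 0.093574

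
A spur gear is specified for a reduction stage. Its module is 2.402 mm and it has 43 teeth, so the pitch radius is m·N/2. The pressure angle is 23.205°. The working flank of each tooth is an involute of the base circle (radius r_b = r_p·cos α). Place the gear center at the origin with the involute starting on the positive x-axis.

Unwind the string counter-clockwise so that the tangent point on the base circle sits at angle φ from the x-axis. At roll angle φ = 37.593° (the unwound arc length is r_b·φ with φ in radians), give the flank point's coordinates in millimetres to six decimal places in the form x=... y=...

pitch radius r_p = m·N/2 = 2.402·43/2 = 51.643000
base radius r_b = r_p·cos α = 51.643000·cos 23.205° = 47.465131
roll angle φ = 37.593° = 0.65612163 rad
x = r_b·(cos φ + φ·sin φ) = 47.465131·(0.79236418 + 0.65612163·0.61004836) = 56.608344
y = r_b·(sin φ − φ·cos φ) = 47.465131·(0.61004836 − 0.65612163·0.79236418) = 4.279508

x=56.608344 y=4.279508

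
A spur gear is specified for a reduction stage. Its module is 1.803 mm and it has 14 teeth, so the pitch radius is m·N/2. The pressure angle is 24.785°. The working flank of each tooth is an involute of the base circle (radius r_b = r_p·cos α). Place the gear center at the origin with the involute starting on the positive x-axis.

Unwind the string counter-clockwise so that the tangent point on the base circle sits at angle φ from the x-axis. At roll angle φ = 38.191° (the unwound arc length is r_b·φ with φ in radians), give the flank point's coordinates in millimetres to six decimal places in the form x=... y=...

x=13.728102 y=1.081682

pitch radius r_p = m·N/2 = 1.803·14/2 = 12.621000
base radius r_b = r_p·cos α = 12.621000·cos 24.785° = 11.458445
roll angle φ = 38.191° = 0.66655869 rad
x = r_b·(cos φ + φ·sin φ) = 11.458445·(0.78595402 + 0.66655869·0.61828495) = 13.728102
y = r_b·(sin φ − φ·cos φ) = 11.458445·(0.61828495 − 0.66655869·0.78595402) = 1.081682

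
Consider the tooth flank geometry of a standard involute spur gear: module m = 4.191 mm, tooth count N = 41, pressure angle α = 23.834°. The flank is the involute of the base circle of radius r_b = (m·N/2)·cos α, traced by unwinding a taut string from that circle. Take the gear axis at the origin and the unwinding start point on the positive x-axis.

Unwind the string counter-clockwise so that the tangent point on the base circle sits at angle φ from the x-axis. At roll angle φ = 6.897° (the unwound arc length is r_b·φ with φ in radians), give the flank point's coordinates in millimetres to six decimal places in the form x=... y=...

x=79.155952 y=0.045627

pitch radius r_p = m·N/2 = 4.191·41/2 = 85.915500
base radius r_b = r_p·cos α = 85.915500·cos 23.834° = 78.588629
roll angle φ = 6.897° = 0.12037536 rad
x = r_b·(cos φ + φ·sin φ) = 78.588629·(0.99276363 + 0.12037536·0.12008486) = 79.155952
y = r_b·(sin φ − φ·cos φ) = 78.588629·(0.12008486 − 0.12037536·0.99276363) = 0.045627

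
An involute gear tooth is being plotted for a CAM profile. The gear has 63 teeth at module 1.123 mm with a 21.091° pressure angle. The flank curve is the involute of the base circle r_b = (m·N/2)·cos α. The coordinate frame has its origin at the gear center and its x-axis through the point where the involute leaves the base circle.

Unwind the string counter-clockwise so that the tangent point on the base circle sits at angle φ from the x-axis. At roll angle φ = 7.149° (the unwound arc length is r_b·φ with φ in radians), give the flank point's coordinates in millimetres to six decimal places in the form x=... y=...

pitch radius r_p = m·N/2 = 1.123·63/2 = 35.374500
base radius r_b = r_p·cos α = 35.374500·cos 21.091° = 33.004765
roll angle φ = 7.149° = 0.12477359 rad
x = r_b·(cos φ + φ·sin φ) = 33.004765·(0.99222587 + 0.12477359·0.12445008) = 33.260682
y = r_b·(sin φ − φ·cos φ) = 33.004765·(0.12445008 − 0.12477359·0.99222587) = 0.021338

x=33.260682 y=0.021338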